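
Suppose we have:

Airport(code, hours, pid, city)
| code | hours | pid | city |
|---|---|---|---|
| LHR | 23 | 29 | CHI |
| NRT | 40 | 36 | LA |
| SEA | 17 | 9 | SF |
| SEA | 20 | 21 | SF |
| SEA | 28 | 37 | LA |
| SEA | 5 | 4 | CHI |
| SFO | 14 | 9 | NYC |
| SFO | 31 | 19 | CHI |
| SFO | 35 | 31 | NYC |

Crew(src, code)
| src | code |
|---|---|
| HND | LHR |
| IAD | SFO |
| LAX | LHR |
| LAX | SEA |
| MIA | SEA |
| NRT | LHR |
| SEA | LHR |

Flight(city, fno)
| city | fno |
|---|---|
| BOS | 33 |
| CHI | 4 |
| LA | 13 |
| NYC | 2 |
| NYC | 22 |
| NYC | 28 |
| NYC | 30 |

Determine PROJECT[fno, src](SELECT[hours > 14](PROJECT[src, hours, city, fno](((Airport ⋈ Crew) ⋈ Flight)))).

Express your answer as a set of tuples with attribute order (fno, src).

Airport ⋈ Crew (natural join on code): {(LHR, 23, 29, CHI, HND), (LHR, 23, 29, CHI, LAX), (LHR, 23, 29, CHI, NRT), (LHR, 23, 29, CHI, SEA), (SEA, 17, 9, SF, LAX), (SEA, 17, 9, SF, MIA), (SEA, 20, 21, SF, LAX), (SEA, 20, 21, SF, MIA), (SEA, 28, 37, LA, LAX), (SEA, 28, 37, LA, MIA), (SEA, 5, 4, CHI, LAX), (SEA, 5, 4, CHI, MIA), (SFO, 14, 9, NYC, IAD), (SFO, 31, 19, CHI, IAD), (SFO, 35, 31, NYC, IAD)}
(Airport ⋈ Crew) ⋈ Flight (natural join on city): {(LHR, 23, 29, CHI, HND, 4), (LHR, 23, 29, CHI, LAX, 4), (LHR, 23, 29, CHI, NRT, 4), (LHR, 23, 29, CHI, SEA, 4), (SEA, 28, 37, LA, LAX, 13), (SEA, 28, 37, LA, MIA, 13), (SEA, 5, 4, CHI, LAX, 4), (SEA, 5, 4, CHI, MIA, 4), (SFO, 14, 9, NYC, IAD, 2), (SFO, 14, 9, NYC, IAD, 22), (SFO, 14, 9, NYC, IAD, 28), (SFO, 14, 9, NYC, IAD, 30), (SFO, 31, 19, CHI, IAD, 4), (SFO, 35, 31, NYC, IAD, 2), (SFO, 35, 31, NYC, IAD, 22), (SFO, 35, 31, NYC, IAD, 28), (SFO, 35, 31, NYC, IAD, 30)}
π_{src, hours, city, fno} gives {(HND, 23, CHI, 4), (IAD, 14, NYC, 2), (IAD, 14, NYC, 22), (IAD, 14, NYC, 28), (IAD, 14, NYC, 30), (IAD, 31, CHI, 4), (IAD, 35, NYC, 2), (IAD, 35, NYC, 22), (IAD, 35, NYC, 28), (IAD, 35, NYC, 30), (LAX, 23, CHI, 4), (LAX, 28, LA, 13), (LAX, 5, CHI, 4), (MIA, 28, LA, 13), (MIA, 5, CHI, 4), (NRT, 23, CHI, 4), (SEA, 23, CHI, 4)}.
σ[hours > 14]: keep tuples satisfying hours > 14 → {(HND, 23, CHI, 4), (IAD, 31, CHI, 4), (IAD, 35, NYC, 2), (IAD, 35, NYC, 22), (IAD, 35, NYC, 28), (IAD, 35, NYC, 30), (LAX, 23, CHI, 4), (LAX, 28, LA, 13), (MIA, 28, LA, 13), (NRT, 23, CHI, 4), (SEA, 23, CHI, 4)}
π_{fno, src} gives {(13, LAX), (13, MIA), (2, IAD), (22, IAD), (28, IAD), (30, IAD), (4, HND), (4, IAD), (4, LAX), (4, NRT), (4, SEA)}.

{(13, LAX), (13, MIA), (2, IAD), (22, IAD), (28, IAD), (30, IAD), (4, HND), (4, IAD), (4, LAX), (4, NRT), (4, SEA)}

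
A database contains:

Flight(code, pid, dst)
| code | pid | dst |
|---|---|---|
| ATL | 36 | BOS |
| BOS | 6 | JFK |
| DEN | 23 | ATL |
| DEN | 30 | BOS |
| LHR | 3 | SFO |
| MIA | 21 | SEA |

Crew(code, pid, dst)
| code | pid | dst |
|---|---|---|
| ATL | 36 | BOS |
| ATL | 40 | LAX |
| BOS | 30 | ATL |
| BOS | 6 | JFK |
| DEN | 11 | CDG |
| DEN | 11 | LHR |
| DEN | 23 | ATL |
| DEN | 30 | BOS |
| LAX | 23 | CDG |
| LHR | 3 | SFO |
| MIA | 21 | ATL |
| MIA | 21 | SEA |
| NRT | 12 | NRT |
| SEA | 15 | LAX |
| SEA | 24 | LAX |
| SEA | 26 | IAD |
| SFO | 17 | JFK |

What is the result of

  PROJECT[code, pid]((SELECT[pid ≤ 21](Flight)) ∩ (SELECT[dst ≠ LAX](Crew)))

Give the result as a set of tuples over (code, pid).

Filtering on pid ≤ 21 leaves {(BOS, 6, JFK), (LHR, 3, SFO), (MIA, 21, SEA)}.
Filtering on dst ≠ LAX leaves {(ATL, 36, BOS), (BOS, 30, ATL), (BOS, 6, JFK), (DEN, 11, CDG), (DEN, 11, LHR), (DEN, 23, ATL), (DEN, 30, BOS), (LAX, 23, CDG), (LHR, 3, SFO), (MIA, 21, ATL), (MIA, 21, SEA), (NRT, 12, NRT), (SEA, 26, IAD), (SFO, 17, JFK)}.
Set intersection of the two operands is {(BOS, 6, JFK), (LHR, 3, SFO), (MIA, 21, SEA)}.
Keep only column(s) code, pid: {(BOS, 6), (LHR, 3), (MIA, 21)}

{(BOS, 6), (LHR, 3), (MIA, 21)}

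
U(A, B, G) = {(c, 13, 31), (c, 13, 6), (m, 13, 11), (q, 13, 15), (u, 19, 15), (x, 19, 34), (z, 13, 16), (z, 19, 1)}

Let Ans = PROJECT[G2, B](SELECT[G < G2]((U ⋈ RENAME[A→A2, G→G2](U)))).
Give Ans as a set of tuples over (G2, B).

{(11, 13), (15, 13), (15, 19), (16, 13), (31, 13), (34, 19)}

ρ[A→A2, G→G2]: schema becomes (A2, B, G2); tuples unchanged.
Natural join on B: {(c, 13, 31, c, 31), (c, 13, 31, c, 6), (c, 13, 31, m, 11), (c, 13, 31, q, 15), (c, 13, 31, z, 16), (c, 13, 6, c, 31), (c, 13, 6, c, 6), (c, 13, 6, m, 11), (c, 13, 6, q, 15), (c, 13, 6, z, 16), (m, 13, 11, c, 31), (m, 13, 11, c, 6), (m, 13, 11, m, 11), (m, 13, 11, q, 15), (m, 13, 11, z, 16), (q, 13, 15, c, 31), (q, 13, 15, c, 6), (q, 13, 15, m, 11), (q, 13, 15, q, 15), (q, 13, 15, z, 16), (u, 19, 15, u, 15), (u, 19, 15, x, 34), (u, 19, 15, z, 1), (x, 19, 34, u, 15), (x, 19, 34, x, 34), (x, 19, 34, z, 1), (z, 13, 16, c, 31), (z, 13, 16, c, 6), (z, 13, 16, m, 11), (z, 13, 16, q, 15), (z, 13, 16, z, 16), (z, 19, 1, u, 15), (z, 19, 1, x, 34), (z, 19, 1, z, 1)}
Apply σ_{G < G2}; surviving tuples: {(c, 13, 6, c, 31), (c, 13, 6, m, 11), (c, 13, 6, q, 15), (c, 13, 6, z, 16), (m, 13, 11, c, 31), (m, 13, 11, q, 15), (m, 13, 11, z, 16), (q, 13, 15, c, 31), (q, 13, 15, z, 16), (u, 19, 15, x, 34), (z, 13, 16, c, 31), (z, 19, 1, u, 15), (z, 19, 1, x, 34)}
Keep only column(s) G2, B (7 duplicate(s) eliminated): {(11, 13), (15, 13), (15, 19), (16, 13), (31, 13), (34, 19)}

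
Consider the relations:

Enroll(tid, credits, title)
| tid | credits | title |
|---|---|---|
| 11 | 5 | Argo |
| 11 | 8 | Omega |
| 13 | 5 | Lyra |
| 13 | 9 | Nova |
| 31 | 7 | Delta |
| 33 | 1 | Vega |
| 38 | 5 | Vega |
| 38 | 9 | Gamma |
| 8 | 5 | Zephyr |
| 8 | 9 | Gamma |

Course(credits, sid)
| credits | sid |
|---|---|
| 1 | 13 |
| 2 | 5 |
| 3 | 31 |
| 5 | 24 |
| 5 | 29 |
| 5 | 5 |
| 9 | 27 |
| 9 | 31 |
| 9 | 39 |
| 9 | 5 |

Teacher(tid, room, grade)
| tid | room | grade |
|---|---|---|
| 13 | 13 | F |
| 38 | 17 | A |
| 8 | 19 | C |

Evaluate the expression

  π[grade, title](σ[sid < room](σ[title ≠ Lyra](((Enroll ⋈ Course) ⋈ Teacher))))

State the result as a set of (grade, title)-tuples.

Natural join on credits: {(11, 5, Argo, 24), (11, 5, Argo, 29), (11, 5, Argo, 5), (13, 5, Lyra, 24), (13, 5, Lyra, 29), (13, 5, Lyra, 5), (13, 9, Nova, 27), (13, 9, Nova, 31), (13, 9, Nova, 39), (13, 9, Nova, 5), (33, 1, Vega, 13), (38, 5, Vega, 24), (38, 5, Vega, 29), (38, 5, Vega, 5), (38, 9, Gamma, 27), (38, 9, Gamma, 31), (38, 9, Gamma, 39), (38, 9, Gamma, 5), (8, 5, Zephyr, 24), (8, 5, Zephyr, 29), (8, 5, Zephyr, 5), (8, 9, Gamma, 27), (8, 9, Gamma, 31), (8, 9, Gamma, 39), (8, 9, Gamma, 5)}
Natural join on tid: {(13, 5, Lyra, 24, 13, F), (13, 5, Lyra, 29, 13, F), (13, 5, Lyra, 5, 13, F), (13, 9, Nova, 27, 13, F), (13, 9, Nova, 31, 13, F), (13, 9, Nova, 39, 13, F), (13, 9, Nova, 5, 13, F), (38, 5, Vega, 24, 17, A), (38, 5, Vega, 29, 17, A), (38, 5, Vega, 5, 17, A), (38, 9, Gamma, 27, 17, A), (38, 9, Gamma, 31, 17, A), (38, 9, Gamma, 39, 17, A), (38, 9, Gamma, 5, 17, A), (8, 5, Zephyr, 24, 19, C), (8, 5, Zephyr, 29, 19, C), (8, 5, Zephyr, 5, 19, C), (8, 9, Gamma, 27, 19, C), (8, 9, Gamma, 31, 19, C), (8, 9, Gamma, 39, 19, C), (8, 9, Gamma, 5, 19, C)}
Filtering on title ≠ Lyra leaves {(13, 9, Nova, 27, 13, F), (13, 9, Nova, 31, 13, F), (13, 9, Nova, 39, 13, F), (13, 9, Nova, 5, 13, F), (38, 5, Vega, 24, 17, A), (38, 5, Vega, 29, 17, A), (38, 5, Vega, 5, 17, A), (38, 9, Gamma, 27, 17, A), (38, 9, Gamma, 31, 17, A), (38, 9, Gamma, 39, 17, A), (38, 9, Gamma, 5, 17, A), (8, 5, Zephyr, 24, 19, C), (8, 5, Zephyr, 29, 19, C), (8, 5, Zephyr, 5, 19, C), (8, 9, Gamma, 27, 19, C), (8, 9, Gamma, 31, 19, C), (8, 9, Gamma, 39, 19, C), (8, 9, Gamma, 5, 19, C)}.
Filtering on sid < room leaves {(13, 9, Nova, 5, 13, F), (38, 5, Vega, 5, 17, A), (38, 9, Gamma, 5, 17, A), (8, 5, Zephyr, 5, 19, C), (8, 9, Gamma, 5, 19, C)}.
π[grade, title]: project onto (grade, title) → {(A, Gamma), (A, Vega), (C, Gamma), (C, Zephyr), (F, Nova)}

{(A, Gamma), (A, Vega), (C, Gamma), (C, Zephyr), (F, Nova)}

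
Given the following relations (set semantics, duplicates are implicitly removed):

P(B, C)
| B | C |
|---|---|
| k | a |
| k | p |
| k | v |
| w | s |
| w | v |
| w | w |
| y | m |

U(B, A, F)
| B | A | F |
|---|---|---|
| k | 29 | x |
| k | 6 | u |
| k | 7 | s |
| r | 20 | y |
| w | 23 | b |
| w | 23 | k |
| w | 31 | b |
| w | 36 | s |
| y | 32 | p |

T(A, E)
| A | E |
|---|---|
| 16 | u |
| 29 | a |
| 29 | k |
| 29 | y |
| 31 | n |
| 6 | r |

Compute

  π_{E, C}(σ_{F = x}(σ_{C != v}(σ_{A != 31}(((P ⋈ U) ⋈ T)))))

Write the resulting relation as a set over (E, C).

Joining P and U on B yields {(k, a, 29, x), (k, a, 6, u), (k, a, 7, s), (k, p, 29, x), (k, p, 6, u), (k, p, 7, s), (k, v, 29, x), (k, v, 6, u), (k, v, 7, s), (w, s, 23, b), (w, s, 23, k), (w, s, 31, b), (w, s, 36, s), (w, v, 23, b), (w, v, 23, k), (w, v, 31, b), (w, v, 36, s), (w, w, 23, b), (w, w, 23, k), (w, w, 31, b), (w, w, 36, s), (y, m, 32, p)}.
Joining (P ⋈ U) and T on A yields {(k, a, 29, x, a), (k, a, 29, x, k), (k, a, 29, x, y), (k, a, 6, u, r), (k, p, 29, x, a), (k, p, 29, x, k), (k, p, 29, x, y), (k, p, 6, u, r), (k, v, 29, x, a), (k, v, 29, x, k), (k, v, 29, x, y), (k, v, 6, u, r), (w, s, 31, b, n), (w, v, 31, b, n), (w, w, 31, b, n)}.
Selection A != 31: {(k, a, 29, x, a), (k, a, 29, x, k), (k, a, 29, x, y), (k, a, 6, u, r), (k, p, 29, x, a), (k, p, 29, x, k), (k, p, 29, x, y), (k, p, 6, u, r), (k, v, 29, x, a), (k, v, 29, x, k), (k, v, 29, x, y), (k, v, 6, u, r)}
Selection C != v: {(k, a, 29, x, a), (k, a, 29, x, k), (k, a, 29, x, y), (k, a, 6, u, r), (k, p, 29, x, a), (k, p, 29, x, k), (k, p, 29, x, y), (k, p, 6, u, r)}
Selection F = x: {(k, a, 29, x, a), (k, a, 29, x, k), (k, a, 29, x, y), (k, p, 29, x, a), (k, p, 29, x, k), (k, p, 29, x, y)}
π[E, C]: project onto (E, C) → {(a, a), (a, p), (k, a), (k, p), (y, a), (y, p)}

{(a, a), (a, p), (k, a), (k, p), (y, a), (y, p)}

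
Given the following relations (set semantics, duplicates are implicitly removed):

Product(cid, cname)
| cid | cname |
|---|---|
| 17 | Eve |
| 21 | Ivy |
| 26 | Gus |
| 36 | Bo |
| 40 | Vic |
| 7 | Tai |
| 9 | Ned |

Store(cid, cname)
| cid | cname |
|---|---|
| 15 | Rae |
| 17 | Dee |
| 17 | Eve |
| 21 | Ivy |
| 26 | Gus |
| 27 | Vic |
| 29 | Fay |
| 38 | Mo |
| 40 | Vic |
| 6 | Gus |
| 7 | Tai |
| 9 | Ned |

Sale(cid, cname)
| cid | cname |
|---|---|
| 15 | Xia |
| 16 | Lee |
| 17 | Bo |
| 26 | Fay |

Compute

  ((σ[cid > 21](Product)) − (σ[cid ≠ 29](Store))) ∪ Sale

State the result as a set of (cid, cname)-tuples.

Selection cid > 21: {(26, Gus), (36, Bo), (40, Vic)}
Selection cid ≠ 29: {(15, Rae), (17, Dee), (17, Eve), (21, Ivy), (26, Gus), (27, Vic), (38, Mo), (40, Vic), (6, Gus), (7, Tai), (9, Ned)}
Difference: {(26, Gus), (36, Bo), (40, Vic)} with {(15, Rae), (17, Dee), (17, Eve), (21, Ivy), (26, Gus), (27, Vic), (38, Mo), (40, Vic), (6, Gus), (7, Tai), (9, Ned)} → {(36, Bo)}
Union: {(36, Bo)} with {(15, Xia), (16, Lee), (17, Bo), (26, Fay)} → {(15, Xia), (16, Lee), (17, Bo), (26, Fay), (36, Bo)}

{(15, Xia), (16, Lee), (17, Bo), (26, Fay), (36, Bo)}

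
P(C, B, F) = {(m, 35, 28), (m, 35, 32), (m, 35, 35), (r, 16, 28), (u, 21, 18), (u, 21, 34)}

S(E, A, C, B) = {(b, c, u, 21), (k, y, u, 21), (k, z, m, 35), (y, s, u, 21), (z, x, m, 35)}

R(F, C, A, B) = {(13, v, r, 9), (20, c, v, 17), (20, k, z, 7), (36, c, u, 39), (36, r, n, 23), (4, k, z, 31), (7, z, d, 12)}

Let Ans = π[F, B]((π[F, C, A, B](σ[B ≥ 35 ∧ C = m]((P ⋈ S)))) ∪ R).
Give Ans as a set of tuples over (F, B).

Joining P and S on C, B yields {(m, 35, 28, k, z), (m, 35, 28, z, x), (m, 35, 32, k, z), (m, 35, 32, z, x), (m, 35, 35, k, z), (m, 35, 35, z, x), (u, 21, 18, b, c), (u, 21, 18, k, y), (u, 21, 18, y, s), (u, 21, 34, b, c), (u, 21, 34, k, y), (u, 21, 34, y, s)}.
Apply σ_{B ≥ 35 ∧ C = m}; surviving tuples: {(m, 35, 28, k, z), (m, 35, 28, z, x), (m, 35, 32, k, z), (m, 35, 32, z, x), (m, 35, 35, k, z), (m, 35, 35, z, x)}
Projecting to F, C, A, B: {(28, m, x, 35), (28, m, z, 35), (32, m, x, 35), (32, m, z, 35), (35, m, x, 35), (35, m, z, 35)}
Set union of the two operands is {(13, v, r, 9), (20, c, v, 17), (20, k, z, 7), (28, m, x, 35), (28, m, z, 35), (32, m, x, 35), (32, m, z, 35), (35, m, x, 35), (35, m, z, 35), (36, c, u, 39), (36, r, n, 23), (4, k, z, 31), (7, z, d, 12)}.
Projecting to F, B (3 duplicate(s) eliminated): {(13, 9), (20, 17), (20, 7), (28, 35), (32, 35), (35, 35), (36, 23), (36, 39), (4, 31), (7, 12)}

{(13, 9), (20, 17), (20, 7), (28, 35), (32, 35), (35, 35), (36, 23), (36, 39), (4, 31), (7, 12)}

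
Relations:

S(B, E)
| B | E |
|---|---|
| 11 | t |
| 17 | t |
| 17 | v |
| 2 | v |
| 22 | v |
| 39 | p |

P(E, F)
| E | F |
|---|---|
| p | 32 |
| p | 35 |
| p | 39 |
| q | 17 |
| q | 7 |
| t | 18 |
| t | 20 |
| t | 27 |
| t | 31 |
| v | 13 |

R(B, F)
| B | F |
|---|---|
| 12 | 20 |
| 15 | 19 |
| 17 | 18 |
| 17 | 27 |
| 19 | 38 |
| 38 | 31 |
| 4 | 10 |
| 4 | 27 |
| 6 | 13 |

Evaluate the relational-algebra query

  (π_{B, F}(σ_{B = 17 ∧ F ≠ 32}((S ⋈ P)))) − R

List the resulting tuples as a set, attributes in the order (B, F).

Joining S and P on E yields {(11, t, 18), (11, t, 20), (11, t, 27), (11, t, 31), (17, t, 18), (17, t, 20), (17, t, 27), (17, t, 31), (17, v, 13), (2, v, 13), (22, v, 13), (39, p, 32), (39, p, 35), (39, p, 39)}.
Apply σ_{B = 17 ∧ F ≠ 32}; surviving tuples: {(17, t, 18), (17, t, 20), (17, t, 27), (17, t, 31), (17, v, 13)}
π[B, F]: project onto (B, F) → {(17, 13), (17, 18), (17, 20), (17, 27), (17, 31)}
Set difference of the two operands is {(17, 13), (17, 20), (17, 31)}.

{(17, 13), (17, 20), (17, 31)}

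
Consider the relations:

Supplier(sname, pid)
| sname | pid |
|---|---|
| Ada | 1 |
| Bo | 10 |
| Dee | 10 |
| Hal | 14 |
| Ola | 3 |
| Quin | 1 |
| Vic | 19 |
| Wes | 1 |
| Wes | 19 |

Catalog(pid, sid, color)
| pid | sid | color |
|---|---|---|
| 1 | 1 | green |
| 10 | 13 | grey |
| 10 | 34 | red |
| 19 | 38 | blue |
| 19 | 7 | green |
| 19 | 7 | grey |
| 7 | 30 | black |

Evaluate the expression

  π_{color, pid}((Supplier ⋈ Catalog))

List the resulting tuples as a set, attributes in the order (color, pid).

{(blue, 19), (green, 1), (green, 19), (grey, 10), (grey, 19), (red, 10)}

Supplier ⋈ Catalog (natural join on pid): {(Ada, 1, 1, green), (Bo, 10, 13, grey), (Bo, 10, 34, red), (Dee, 10, 13, grey), (Dee, 10, 34, red), (Quin, 1, 1, green), (Vic, 19, 38, blue), (Vic, 19, 7, green), (Vic, 19, 7, grey), (Wes, 1, 1, green), (Wes, 19, 38, blue), (Wes, 19, 7, green), (Wes, 19, 7, grey)}
Projecting to color, pid (7 duplicate(s) eliminated): {(blue, 19), (green, 1), (green, 19), (grey, 10), (grey, 19), (red, 10)}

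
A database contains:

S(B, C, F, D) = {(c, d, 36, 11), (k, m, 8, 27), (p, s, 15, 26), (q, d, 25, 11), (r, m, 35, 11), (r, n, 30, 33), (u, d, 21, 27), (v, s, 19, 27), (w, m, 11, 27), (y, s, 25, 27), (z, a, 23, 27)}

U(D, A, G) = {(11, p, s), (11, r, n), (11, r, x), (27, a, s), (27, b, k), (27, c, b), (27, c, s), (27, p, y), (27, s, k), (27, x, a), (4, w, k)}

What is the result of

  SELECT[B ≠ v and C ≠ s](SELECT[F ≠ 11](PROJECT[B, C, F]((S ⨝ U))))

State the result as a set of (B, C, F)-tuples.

Joining S and U on D yields {(c, d, 36, 11, p, s), (c, d, 36, 11, r, n), (c, d, 36, 11, r, x), (k, m, 8, 27, a, s), (k, m, 8, 27, b, k), (k, m, 8, 27, c, b), (k, m, 8, 27, c, s), (k, m, 8, 27, p, y), (k, m, 8, 27, s, k), (k, m, 8, 27, x, a), (q, d, 25, 11, p, s), (q, d, 25, 11, r, n), (q, d, 25, 11, r, x), (r, m, 35, 11, p, s), (r, m, 35, 11, r, n), (r, m, 35, 11, r, x), (u, d, 21, 27, a, s), (u, d, 21, 27, b, k), (u, d, 21, 27, c, b), (u, d, 21, 27, c, s), (u, d, 21, 27, p, y), (u, d, 21, 27, s, k), (u, d, 21, 27, x, a), (v, s, 19, 27, a, s), (v, s, 19, 27, b, k), (v, s, 19, 27, c, b), (v, s, 19, 27, c, s), (v, s, 19, 27, p, y), (v, s, 19, 27, s, k), (v, s, 19, 27, x, a), (w, m, 11, 27, a, s), (w, m, 11, 27, b, k), (w, m, 11, 27, c, b), (w, m, 11, 27, c, s), (w, m, 11, 27, p, y), (w, m, 11, 27, s, k), (w, m, 11, 27, x, a), (y, s, 25, 27, a, s), (y, s, 25, 27, b, k), (y, s, 25, 27, c, b), (y, s, 25, 27, c, s), (y, s, 25, 27, p, y), (y, s, 25, 27, s, k), (y, s, 25, 27, x, a), (z, a, 23, 27, a, s), (z, a, 23, 27, b, k), (z, a, 23, 27, c, b), (z, a, 23, 27, c, s), (z, a, 23, 27, p, y), (z, a, 23, 27, s, k), (z, a, 23, 27, x, a)}.
π[B, C, F]: project onto (B, C, F) (42 duplicate(s) eliminated) → {(c, d, 36), (k, m, 8), (q, d, 25), (r, m, 35), (u, d, 21), (v, s, 19), (w, m, 11), (y, s, 25), (z, a, 23)}
σ[F ≠ 11]: keep tuples satisfying F ≠ 11 → {(c, d, 36), (k, m, 8), (q, d, 25), (r, m, 35), (u, d, 21), (v, s, 19), (y, s, 25), (z, a, 23)}
σ[B ≠ v and C ≠ s]: keep tuples satisfying B ≠ v and C ≠ s → {(c, d, 36), (k, m, 8), (q, d, 25), (r, m, 35), (u, d, 21), (z, a, 23)}

{(c, d, 36), (k, m, 8), (q, d, 25), (r, m, 35), (u, d, 21), (z, a, 23)}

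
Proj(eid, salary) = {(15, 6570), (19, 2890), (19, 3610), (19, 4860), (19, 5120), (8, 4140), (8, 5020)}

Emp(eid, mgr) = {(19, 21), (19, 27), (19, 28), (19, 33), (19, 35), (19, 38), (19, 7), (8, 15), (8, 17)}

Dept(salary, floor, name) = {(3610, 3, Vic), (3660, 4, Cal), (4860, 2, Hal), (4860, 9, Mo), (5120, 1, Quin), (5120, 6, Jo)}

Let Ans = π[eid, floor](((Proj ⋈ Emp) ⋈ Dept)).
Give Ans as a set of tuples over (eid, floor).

{(19, 1), (19, 2), (19, 3), (19, 6), (19, 9)}

Proj ⋈ Emp (natural join on eid): {(19, 2890, 21), (19, 2890, 27), (19, 2890, 28), (19, 2890, 33), (19, 2890, 35), (19, 2890, 38), (19, 2890, 7), (19, 3610, 21), (19, 3610, 27), (19, 3610, 28), (19, 3610, 33), (19, 3610, 35), (19, 3610, 38), (19, 3610, 7), (19, 4860, 21), (19, 4860, 27), (19, 4860, 28), (19, 4860, 33), (19, 4860, 35), (19, 4860, 38), (19, 4860, 7), (19, 5120, 21), (19, 5120, 27), (19, 5120, 28), (19, 5120, 33), (19, 5120, 35), (19, 5120, 38), (19, 5120, 7), (8, 4140, 15), (8, 4140, 17), (8, 5020, 15), (8, 5020, 17)}
(Proj ⋈ Emp) ⋈ Dept (natural join on salary): {(19, 3610, 21, 3, Vic), (19, 3610, 27, 3, Vic), (19, 3610, 28, 3, Vic), (19, 3610, 33, 3, Vic), (19, 3610, 35, 3, Vic), (19, 3610, 38, 3, Vic), (19, 3610, 7, 3, Vic), (19, 4860, 21, 2, Hal), (19, 4860, 21, 9, Mo), (19, 4860, 27, 2, Hal), (19, 4860, 27, 9, Mo), (19, 4860, 28, 2, Hal), (19, 4860, 28, 9, Mo), (19, 4860, 33, 2, Hal), (19, 4860, 33, 9, Mo), (19, 4860, 35, 2, Hal), (19, 4860, 35, 9, Mo), (19, 4860, 38, 2, Hal), (19, 4860, 38, 9, Mo), (19, 4860, 7, 2, Hal), (19, 4860, 7, 9, Mo), (19, 5120, 21, 1, Quin), (19, 5120, 21, 6, Jo), (19, 5120, 27, 1, Quin), (19, 5120, 27, 6, Jo), (19, 5120, 28, 1, Quin), (19, 5120, 28, 6, Jo), (19, 5120, 33, 1, Quin), (19, 5120, 33, 6, Jo), (19, 5120, 35, 1, Quin), (19, 5120, 35, 6, Jo), (19, 5120, 38, 1, Quin), (19, 5120, 38, 6, Jo), (19, 5120, 7, 1, Quin), (19, 5120, 7, 6, Jo)}
Projecting to eid, floor (30 duplicate(s) eliminated): {(19, 1), (19, 2), (19, 3), (19, 6), (19, 9)}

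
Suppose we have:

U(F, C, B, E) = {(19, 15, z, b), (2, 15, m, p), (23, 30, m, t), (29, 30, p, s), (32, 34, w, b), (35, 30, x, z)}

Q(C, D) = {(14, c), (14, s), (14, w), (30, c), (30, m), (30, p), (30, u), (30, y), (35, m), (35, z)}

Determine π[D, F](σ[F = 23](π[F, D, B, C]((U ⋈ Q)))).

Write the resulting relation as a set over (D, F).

{(c, 23), (m, 23), (p, 23), (u, 23), (y, 23)}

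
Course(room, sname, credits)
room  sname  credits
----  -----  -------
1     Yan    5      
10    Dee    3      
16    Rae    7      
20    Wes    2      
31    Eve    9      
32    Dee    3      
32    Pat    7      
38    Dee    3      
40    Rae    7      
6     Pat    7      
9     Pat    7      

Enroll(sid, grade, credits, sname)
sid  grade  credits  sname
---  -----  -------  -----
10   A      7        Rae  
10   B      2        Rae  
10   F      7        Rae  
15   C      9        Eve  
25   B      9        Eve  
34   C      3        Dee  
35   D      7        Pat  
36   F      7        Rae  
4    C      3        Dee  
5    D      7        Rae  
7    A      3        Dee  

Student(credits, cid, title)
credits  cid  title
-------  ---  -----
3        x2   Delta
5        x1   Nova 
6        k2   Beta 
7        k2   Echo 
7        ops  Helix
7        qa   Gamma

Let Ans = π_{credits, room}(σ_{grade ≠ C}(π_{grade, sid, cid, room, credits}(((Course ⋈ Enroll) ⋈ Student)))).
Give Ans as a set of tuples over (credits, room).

Natural join on sname, credits: {(10, Dee, 3, 34, C), (10, Dee, 3, 4, C), (10, Dee, 3, 7, A), (16, Rae, 7, 10, A), (16, Rae, 7, 10, F), (16, Rae, 7, 36, F), (16, Rae, 7, 5, D), (31, Eve, 9, 15, C), (31, Eve, 9, 25, B), (32, Dee, 3, 34, C), (32, Dee, 3, 4, C), (32, Dee, 3, 7, A), (32, Pat, 7, 35, D), (38, Dee, 3, 34, C), (38, Dee, 3, 4, C), (38, Dee, 3, 7, A), (40, Rae, 7, 10, A), (40, Rae, 7, 10, F), (40, Rae, 7, 36, F), (40, Rae, 7, 5, D), (6, Pat, 7, 35, D), (9, Pat, 7, 35, D)}
Natural join on credits: {(10, Dee, 3, 34, C, x2, Delta), (10, Dee, 3, 4, C, x2, Delta), (10, Dee, 3, 7, A, x2, Delta), (16, Rae, 7, 10, A, k2, Echo), (16, Rae, 7, 10, A, ops, Helix), (16, Rae, 7, 10, A, qa, Gamma), (16, Rae, 7, 10, F, k2, Echo), (16, Rae, 7, 10, F, ops, Helix), (16, Rae, 7, 10, F, qa, Gamma), (16, Rae, 7, 36, F, k2, Echo), (16, Rae, 7, 36, F, ops, Helix), (16, Rae, 7, 36, F, qa, Gamma), (16, Rae, 7, 5, D, k2, Echo), (16, Rae, 7, 5, D, ops, Helix), (16, Rae, 7, 5, D, qa, Gamma), (32, Dee, 3, 34, C, x2, Delta), (32, Dee, 3, 4, C, x2, Delta), (32, Dee, 3, 7, A, x2, Delta), (32, Pat, 7, 35, D, k2, Echo), (32, Pat, 7, 35, D, ops, Helix), (32, Pat, 7, 35, D, qa, Gamma), (38, Dee, 3, 34, C, x2, Delta), (38, Dee, 3, 4, C, x2, Delta), (38, Dee, 3, 7, A, x2, Delta), (40, Rae, 7, 10, A, k2, Echo), (40, Rae, 7, 10, A, ops, Helix), (40, Rae, 7, 10, A, qa, Gamma), (40, Rae, 7, 10, F, k2, Echo), (40, Rae, 7, 10, F, ops, Helix), (40, Rae, 7, 10, F, qa, Gamma), (40, Rae, 7, 36, F, k2, Echo), (40, Rae, 7, 36, F, ops, Helix), (40, Rae, 7, 36, F, qa, Gamma), (40, Rae, 7, 5, D, k2, Echo), (40, Rae, 7, 5, D, ops, Helix), (40, Rae, 7, 5, D, qa, Gamma), (6, Pat, 7, 35, D, k2, Echo), (6, Pat, 7, 35, D, ops, Helix), (6, Pat, 7, 35, D, qa, Gamma), (9, Pat, 7, 35, D, k2, Echo), (9, Pat, 7, 35, D, ops, Helix), (9, Pat, 7, 35, D, qa, Gamma)}
Projecting to grade, sid, cid, room, credits: {(A, 10, k2, 16, 7), (A, 10, k2, 40, 7), (A, 10, ops, 16, 7), (A, 10, ops, 40, 7), (A, 10, qa, 16, 7), (A, 10, qa, 40, 7), (A, 7, x2, 10, 3), (A, 7, x2, 32, 3), (A, 7, x2, 38, 3), (C, 34, x2, 10, 3), (C, 34, x2, 32, 3), (C, 34, x2, 38, 3), (C, 4, x2, 10, 3), (C, 4, x2, 32, 3), (C, 4, x2, 38, 3), (D, 35, k2, 32, 7), (D, 35, k2, 6, 7), (D, 35, k2, 9, 7), (D, 35, ops, 32, 7), (D, 35, ops, 6, 7), (D, 35, ops, 9, 7), (D, 35, qa, 32, 7), (D, 35, qa, 6, 7), (D, 35, qa, 9, 7), (D, 5, k2, 16, 7), (D, 5, k2, 40, 7), (D, 5, ops, 16, 7), (D, 5, ops, 40, 7), (D, 5, qa, 16, 7), (D, 5, qa, 40, 7), (F, 10, k2, 16, 7), (F, 10, k2, 40, 7), (F, 10, ops, 16, 7), (F, 10, ops, 40, 7), (F, 10, qa, 16, 7), (F, 10, qa, 40, 7), (F, 36, k2, 16, 7), (F, 36, k2, 40, 7), (F, 36, ops, 16, 7), (F, 36, ops, 40, 7), (F, 36, qa, 16, 7), (F, 36, qa, 40, 7)}
Selection grade ≠ C: {(A, 10, k2, 16, 7), (A, 10, k2, 40, 7), (A, 10, ops, 16, 7), (A, 10, ops, 40, 7), (A, 10, qa, 16, 7), (A, 10, qa, 40, 7), (A, 7, x2, 10, 3), (A, 7, x2, 32, 3), (A, 7, x2, 38, 3), (D, 35, k2, 32, 7), (D, 35, k2, 6, 7), (D, 35, k2, 9, 7), (D, 35, ops, 32, 7), (D, 35, ops, 6, 7), (D, 35, ops, 9, 7), (D, 35, qa, 32, 7), (D, 35, qa, 6, 7), (D, 35, qa, 9, 7), (D, 5, k2, 16, 7), (D, 5, k2, 40, 7), (D, 5, ops, 16, 7), (D, 5, ops, 40, 7), (D, 5, qa, 16, 7), (D, 5, qa, 40, 7), (F, 10, k2, 16, 7), (F, 10, k2, 40, 7), (F, 10, ops, 16, 7), (F, 10, ops, 40, 7), (F, 10, qa, 16, 7), (F, 10, qa, 40, 7), (F, 36, k2, 16, 7), (F, 36, k2, 40, 7), (F, 36, ops, 16, 7), (F, 36, ops, 40, 7), (F, 36, qa, 16, 7), (F, 36, qa, 40, 7)}
Projecting to credits, room (28 duplicate(s) eliminated): {(3, 10), (3, 32), (3, 38), (7, 16), (7, 32), (7, 40), (7, 6), (7, 9)}

{(3, 10), (3, 32), (3, 38), (7, 16), (7, 32), (7, 40), (7, 6), (7, 9)}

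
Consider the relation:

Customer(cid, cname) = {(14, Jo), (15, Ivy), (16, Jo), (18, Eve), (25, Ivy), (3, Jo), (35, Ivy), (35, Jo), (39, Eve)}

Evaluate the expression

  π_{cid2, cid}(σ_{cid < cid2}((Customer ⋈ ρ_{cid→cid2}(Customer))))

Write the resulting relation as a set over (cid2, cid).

{(14, 3), (16, 14), (16, 3), (25, 15), (35, 14), (35, 15), (35, 16), (35, 25), (35, 3), (39, 18)}

ρ[cid→cid2]: schema becomes (cid2, cname); tuples unchanged.
Natural join on cname: {(14, Jo, 14), (14, Jo, 16), (14, Jo, 3), (14, Jo, 35), (15, Ivy, 15), (15, Ivy, 25), (15, Ivy, 35), (16, Jo, 14), (16, Jo, 16), (16, Jo, 3), (16, Jo, 35), (18, Eve, 18), (18, Eve, 39), (25, Ivy, 15), (25, Ivy, 25), (25, Ivy, 35), (3, Jo, 14), (3, Jo, 16), (3, Jo, 3), (3, Jo, 35), (35, Ivy, 15), (35, Ivy, 25), (35, Ivy, 35), (35, Jo, 14), (35, Jo, 16), (35, Jo, 3), (35, Jo, 35), (39, Eve, 18), (39, Eve, 39)}
Filtering on cid < cid2 leaves {(14, Jo, 16), (14, Jo, 35), (15, Ivy, 25), (15, Ivy, 35), (16, Jo, 35), (18, Eve, 39), (25, Ivy, 35), (3, Jo, 14), (3, Jo, 16), (3, Jo, 35)}.
Projecting to cid2, cid: {(14, 3), (16, 14), (16, 3), (25, 15), (35, 14), (35, 15), (35, 16), (35, 25), (35, 3), (39, 18)}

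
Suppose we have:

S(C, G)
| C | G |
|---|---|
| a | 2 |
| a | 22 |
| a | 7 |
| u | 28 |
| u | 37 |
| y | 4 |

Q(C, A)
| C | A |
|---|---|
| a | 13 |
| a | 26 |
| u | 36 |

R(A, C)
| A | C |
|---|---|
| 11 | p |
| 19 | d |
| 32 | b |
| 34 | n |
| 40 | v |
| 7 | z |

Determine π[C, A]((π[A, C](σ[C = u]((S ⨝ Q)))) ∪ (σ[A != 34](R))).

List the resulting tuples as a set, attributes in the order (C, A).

{(b, 32), (d, 19), (p, 11), (u, 36), (v, 40), (z, 7)}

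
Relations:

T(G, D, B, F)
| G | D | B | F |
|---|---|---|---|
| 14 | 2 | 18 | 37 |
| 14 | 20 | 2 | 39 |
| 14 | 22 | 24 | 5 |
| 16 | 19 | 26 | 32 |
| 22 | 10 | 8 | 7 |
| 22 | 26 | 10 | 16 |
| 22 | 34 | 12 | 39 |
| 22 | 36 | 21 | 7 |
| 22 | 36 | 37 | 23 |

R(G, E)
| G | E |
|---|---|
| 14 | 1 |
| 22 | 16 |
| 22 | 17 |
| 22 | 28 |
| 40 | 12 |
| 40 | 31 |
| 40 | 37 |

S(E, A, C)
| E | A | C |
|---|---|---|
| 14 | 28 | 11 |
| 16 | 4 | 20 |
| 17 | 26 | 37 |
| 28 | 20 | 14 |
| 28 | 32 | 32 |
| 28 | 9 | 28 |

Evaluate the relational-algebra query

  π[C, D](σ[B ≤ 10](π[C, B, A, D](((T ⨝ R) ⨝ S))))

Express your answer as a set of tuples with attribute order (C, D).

Joining T and R on G yields {(14, 2, 18, 37, 1), (14, 20, 2, 39, 1), (14, 22, 24, 5, 1), (22, 10, 8, 7, 16), (22, 10, 8, 7, 17), (22, 10, 8, 7, 28), (22, 26, 10, 16, 16), (22, 26, 10, 16, 17), (22, 26, 10, 16, 28), (22, 34, 12, 39, 16), (22, 34, 12, 39, 17), (22, 34, 12, 39, 28), (22, 36, 21, 7, 16), (22, 36, 21, 7, 17), (22, 36, 21, 7, 28), (22, 36, 37, 23, 16), (22, 36, 37, 23, 17), (22, 36, 37, 23, 28)}.
Joining (T ⨝ R) and S on E yields {(22, 10, 8, 7, 16, 4, 20), (22, 10, 8, 7, 17, 26, 37), (22, 10, 8, 7, 28, 20, 14), (22, 10, 8, 7, 28, 32, 32), (22, 10, 8, 7, 28, 9, 28), (22, 26, 10, 16, 16, 4, 20), (22, 26, 10, 16, 17, 26, 37), (22, 26, 10, 16, 28, 20, 14), (22, 26, 10, 16, 28, 32, 32), (22, 26, 10, 16, 28, 9, 28), (22, 34, 12, 39, 16, 4, 20), (22, 34, 12, 39, 17, 26, 37), (22, 34, 12, 39, 28, 20, 14), (22, 34, 12, 39, 28, 32, 32), (22, 34, 12, 39, 28, 9, 28), (22, 36, 21, 7, 16, 4, 20), (22, 36, 21, 7, 17, 26, 37), (22, 36, 21, 7, 28, 20, 14), (22, 36, 21, 7, 28, 32, 32), (22, 36, 21, 7, 28, 9, 28), (22, 36, 37, 23, 16, 4, 20), (22, 36, 37, 23, 17, 26, 37), (22, 36, 37, 23, 28, 20, 14), (22, 36, 37, 23, 28, 32, 32), (22, 36, 37, 23, 28, 9, 28)}.
π[C, B, A, D]: project onto (C, B, A, D) → {(14, 10, 20, 26), (14, 12, 20, 34), (14, 21, 20, 36), (14, 37, 20, 36), (14, 8, 20, 10), (20, 10, 4, 26), (20, 12, 4, 34), (20, 21, 4, 36), (20, 37, 4, 36), (20, 8, 4, 10), (28, 10, 9, 26), (28, 12, 9, 34), (28, 21, 9, 36), (28, 37, 9, 36), (28, 8, 9, 10), (32, 10, 32, 26), (32, 12, 32, 34), (32, 21, 32, 36), (32, 37, 32, 36), (32, 8, 32, 10), (37, 10, 26, 26), (37, 12, 26, 34), (37, 21, 26, 36), (37, 37, 26, 36), (37, 8, 26, 10)}
σ[B ≤ 10]: keep tuples satisfying B ≤ 10 → {(14, 10, 20, 26), (14, 8, 20, 10), (20, 10, 4, 26), (20, 8, 4, 10), (28, 10, 9, 26), (28, 8, 9, 10), (32, 10, 32, 26), (32, 8, 32, 10), (37, 10, 26, 26), (37, 8, 26, 10)}
π[C, D]: project onto (C, D) → {(14, 10), (14, 26), (20, 10), (20, 26), (28, 10), (28, 26), (32, 10), (32, 26), (37, 10), (37, 26)}

{(14, 10), (14, 26), (20, 10), (20, 26), (28, 10), (28, 26), (32, 10), (32, 26), (37, 10), (37, 26)}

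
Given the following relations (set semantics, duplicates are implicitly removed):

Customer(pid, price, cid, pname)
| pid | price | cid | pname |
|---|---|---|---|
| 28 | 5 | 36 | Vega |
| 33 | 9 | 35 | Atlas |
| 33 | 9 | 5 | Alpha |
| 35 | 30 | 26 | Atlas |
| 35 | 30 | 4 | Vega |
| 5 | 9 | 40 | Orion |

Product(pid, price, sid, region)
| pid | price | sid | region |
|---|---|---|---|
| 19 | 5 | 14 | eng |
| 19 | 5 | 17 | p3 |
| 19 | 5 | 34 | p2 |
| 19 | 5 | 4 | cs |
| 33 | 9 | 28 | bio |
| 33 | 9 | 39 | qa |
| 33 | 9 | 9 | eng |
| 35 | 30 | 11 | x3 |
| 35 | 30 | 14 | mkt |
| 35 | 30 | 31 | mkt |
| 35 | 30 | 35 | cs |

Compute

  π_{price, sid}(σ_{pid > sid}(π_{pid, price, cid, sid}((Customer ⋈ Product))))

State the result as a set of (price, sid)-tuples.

Joining Customer and Product on pid, price yields {(33, 9, 35, Atlas, 28, bio), (33, 9, 35, Atlas, 39, qa), (33, 9, 35, Atlas, 9, eng), (33, 9, 5, Alpha, 28, bio), (33, 9, 5, Alpha, 39, qa), (33, 9, 5, Alpha, 9, eng), (35, 30, 26, Atlas, 11, x3), (35, 30, 26, Atlas, 14, mkt), (35, 30, 26, Atlas, 31, mkt), (35, 30, 26, Atlas, 35, cs), (35, 30, 4, Vega, 11, x3), (35, 30, 4, Vega, 14, mkt), (35, 30, 4, Vega, 31, mkt), (35, 30, 4, Vega, 35, cs)}.
Keep only column(s) pid, price, cid, sid: {(33, 9, 35, 28), (33, 9, 35, 39), (33, 9, 35, 9), (33, 9, 5, 28), (33, 9, 5, 39), (33, 9, 5, 9), (35, 30, 26, 11), (35, 30, 26, 14), (35, 30, 26, 31), (35, 30, 26, 35), (35, 30, 4, 11), (35, 30, 4, 14), (35, 30, 4, 31), (35, 30, 4, 35)}
Selection pid > sid: {(33, 9, 35, 28), (33, 9, 35, 9), (33, 9, 5, 28), (33, 9, 5, 9), (35, 30, 26, 11), (35, 30, 26, 14), (35, 30, 26, 31), (35, 30, 4, 11), (35, 30, 4, 14), (35, 30, 4, 31)}
Keep only column(s) price, sid (5 duplicate(s) eliminated): {(30, 11), (30, 14), (30, 31), (9, 28), (9, 9)}

{(30, 11), (30, 14), (30, 31), (9, 28), (9, 9)}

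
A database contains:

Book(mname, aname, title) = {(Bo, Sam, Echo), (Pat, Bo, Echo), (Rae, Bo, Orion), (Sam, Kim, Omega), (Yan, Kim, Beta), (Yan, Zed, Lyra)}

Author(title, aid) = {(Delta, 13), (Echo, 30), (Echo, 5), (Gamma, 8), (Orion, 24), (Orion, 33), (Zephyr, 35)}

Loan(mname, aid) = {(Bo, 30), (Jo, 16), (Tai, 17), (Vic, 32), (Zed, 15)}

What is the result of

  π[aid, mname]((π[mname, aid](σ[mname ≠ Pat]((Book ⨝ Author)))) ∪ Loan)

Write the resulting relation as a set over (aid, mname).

Natural join on title: {(Bo, Sam, Echo, 30), (Bo, Sam, Echo, 5), (Pat, Bo, Echo, 30), (Pat, Bo, Echo, 5), (Rae, Bo, Orion, 24), (Rae, Bo, Orion, 33)}
Selection mname ≠ Pat: {(Bo, Sam, Echo, 30), (Bo, Sam, Echo, 5), (Rae, Bo, Orion, 24), (Rae, Bo, Orion, 33)}
π_{mname, aid} gives {(Bo, 30), (Bo, 5), (Rae, 24), (Rae, 33)}.
Taking the union: {(Bo, 30), (Bo, 5), (Jo, 16), (Rae, 24), (Rae, 33), (Tai, 17), (Vic, 32), (Zed, 15)}
π_{aid, mname} gives {(15, Zed), (16, Jo), (17, Tai), (24, Rae), (30, Bo), (32, Vic), (33, Rae), (5, Bo)}.

{(15, Zed), (16, Jo), (17, Tai), (24, Rae), (30, Bo), (32, Vic), (33, Rae), (5, Bo)}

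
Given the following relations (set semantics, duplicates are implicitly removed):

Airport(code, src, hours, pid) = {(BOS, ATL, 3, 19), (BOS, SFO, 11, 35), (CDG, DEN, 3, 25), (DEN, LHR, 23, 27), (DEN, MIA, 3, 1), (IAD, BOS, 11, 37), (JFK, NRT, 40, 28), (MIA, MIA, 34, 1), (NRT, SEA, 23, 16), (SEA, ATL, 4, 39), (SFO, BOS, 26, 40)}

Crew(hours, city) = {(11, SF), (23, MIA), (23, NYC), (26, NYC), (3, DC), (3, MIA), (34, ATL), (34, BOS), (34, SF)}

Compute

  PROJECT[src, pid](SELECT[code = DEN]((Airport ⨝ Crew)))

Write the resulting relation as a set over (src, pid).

Airport ⋈ Crew (natural join on hours): {(BOS, ATL, 3, 19, DC), (BOS, ATL, 3, 19, MIA), (BOS, SFO, 11, 35, SF), (CDG, DEN, 3, 25, DC), (CDG, DEN, 3, 25, MIA), (DEN, LHR, 23, 27, MIA), (DEN, LHR, 23, 27, NYC), (DEN, MIA, 3, 1, DC), (DEN, MIA, 3, 1, MIA), (IAD, BOS, 11, 37, SF), (MIA, MIA, 34, 1, ATL), (MIA, MIA, 34, 1, BOS), (MIA, MIA, 34, 1, SF), (NRT, SEA, 23, 16, MIA), (NRT, SEA, 23, 16, NYC), (SFO, BOS, 26, 40, NYC)}
Selection code = DEN: {(DEN, LHR, 23, 27, MIA), (DEN, LHR, 23, 27, NYC), (DEN, MIA, 3, 1, DC), (DEN, MIA, 3, 1, MIA)}
π[src, pid]: project onto (src, pid) (2 duplicate(s) eliminated) → {(LHR, 27), (MIA, 1)}

{(LHR, 27), (MIA, 1)}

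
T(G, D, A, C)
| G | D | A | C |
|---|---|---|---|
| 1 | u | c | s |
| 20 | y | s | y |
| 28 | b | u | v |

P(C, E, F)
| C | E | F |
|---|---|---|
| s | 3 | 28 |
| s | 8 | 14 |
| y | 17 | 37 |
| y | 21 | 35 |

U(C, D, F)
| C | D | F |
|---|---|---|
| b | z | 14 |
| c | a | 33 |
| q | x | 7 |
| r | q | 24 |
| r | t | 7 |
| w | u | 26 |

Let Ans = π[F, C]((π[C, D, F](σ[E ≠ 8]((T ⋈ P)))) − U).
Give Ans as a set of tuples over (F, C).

T ⋈ P (natural join on C): {(1, u, c, s, 3, 28), (1, u, c, s, 8, 14), (20, y, s, y, 17, 37), (20, y, s, y, 21, 35)}
σ[E ≠ 8]: keep tuples satisfying E ≠ 8 → {(1, u, c, s, 3, 28), (20, y, s, y, 17, 37), (20, y, s, y, 21, 35)}
Projecting to C, D, F: {(s, u, 28), (y, y, 35), (y, y, 37)}
Set difference of the two operands is {(s, u, 28), (y, y, 35), (y, y, 37)}.
Projecting to F, C: {(28, s), (35, y), (37, y)}

{(28, s), (35, y), (37, y)}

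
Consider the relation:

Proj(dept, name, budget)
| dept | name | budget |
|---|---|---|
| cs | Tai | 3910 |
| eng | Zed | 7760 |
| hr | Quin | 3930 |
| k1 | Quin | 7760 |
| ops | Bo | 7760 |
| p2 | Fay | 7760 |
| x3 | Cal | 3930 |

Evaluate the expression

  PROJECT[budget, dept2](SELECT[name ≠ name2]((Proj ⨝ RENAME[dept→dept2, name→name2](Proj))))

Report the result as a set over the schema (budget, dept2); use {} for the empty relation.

{(3930, hr), (3930, x3), (7760, eng), (7760, k1), (7760, ops), (7760, p2)}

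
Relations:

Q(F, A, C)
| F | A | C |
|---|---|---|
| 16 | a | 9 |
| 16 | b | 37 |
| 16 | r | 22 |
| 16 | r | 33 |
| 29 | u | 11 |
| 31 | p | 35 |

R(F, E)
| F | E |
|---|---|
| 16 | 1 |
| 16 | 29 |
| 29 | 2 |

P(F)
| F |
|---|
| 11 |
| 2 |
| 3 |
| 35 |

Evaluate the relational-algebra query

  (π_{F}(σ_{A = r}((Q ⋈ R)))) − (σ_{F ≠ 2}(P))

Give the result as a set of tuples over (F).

{16}

Q ⋈ R (natural join on F): {(16, a, 9, 1), (16, a, 9, 29), (16, b, 37, 1), (16, b, 37, 29), (16, r, 22, 1), (16, r, 22, 29), (16, r, 33, 1), (16, r, 33, 29), (29, u, 11, 2)}
σ[A = r]: keep tuples satisfying A = r → {(16, r, 22, 1), (16, r, 22, 29), (16, r, 33, 1), (16, r, 33, 29)}
π[F]: project onto (F) (3 duplicate(s) eliminated) → {16}
σ[F ≠ 2]: keep tuples satisfying F ≠ 2 → {11, 3, 35}
Difference: {16} with {11, 3, 35} → {16}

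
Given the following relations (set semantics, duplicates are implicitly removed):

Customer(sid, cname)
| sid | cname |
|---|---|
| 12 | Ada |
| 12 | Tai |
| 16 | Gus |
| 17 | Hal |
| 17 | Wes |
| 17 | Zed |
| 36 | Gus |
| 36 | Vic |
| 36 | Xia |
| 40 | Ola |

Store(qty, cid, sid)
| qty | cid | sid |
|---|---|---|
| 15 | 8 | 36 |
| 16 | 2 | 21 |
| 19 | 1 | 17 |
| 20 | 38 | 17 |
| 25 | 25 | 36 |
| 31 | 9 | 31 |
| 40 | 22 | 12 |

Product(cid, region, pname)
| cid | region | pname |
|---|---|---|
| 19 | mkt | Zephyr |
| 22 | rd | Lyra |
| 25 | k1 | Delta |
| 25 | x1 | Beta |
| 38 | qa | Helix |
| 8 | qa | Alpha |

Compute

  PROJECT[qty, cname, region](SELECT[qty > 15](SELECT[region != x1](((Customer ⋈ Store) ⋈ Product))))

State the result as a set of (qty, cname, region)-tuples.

{(20, Hal, qa), (20, Wes, qa), (20, Zed, qa), (25, Gus, k1), (25, Vic, k1), (25, Xia, k1), (40, Ada, rd), (40, Tai, rd)}

Customer ⋈ Store (natural join on sid): {(12, Ada, 40, 22), (12, Tai, 40, 22), (17, Hal, 19, 1), (17, Hal, 20, 38), (17, Wes, 19, 1), (17, Wes, 20, 38), (17, Zed, 19, 1), (17, Zed, 20, 38), (36, Gus, 15, 8), (36, Gus, 25, 25), (36, Vic, 15, 8), (36, Vic, 25, 25), (36, Xia, 15, 8), (36, Xia, 25, 25)}
(Customer ⋈ Store) ⋈ Product (natural join on cid): {(12, Ada, 40, 22, rd, Lyra), (12, Tai, 40, 22, rd, Lyra), (17, Hal, 20, 38, qa, Helix), (17, Wes, 20, 38, qa, Helix), (17, Zed, 20, 38, qa, Helix), (36, Gus, 15, 8, qa, Alpha), (36, Gus, 25, 25, k1, Delta), (36, Gus, 25, 25, x1, Beta), (36, Vic, 15, 8, qa, Alpha), (36, Vic, 25, 25, k1, Delta), (36, Vic, 25, 25, x1, Beta), (36, Xia, 15, 8, qa, Alpha), (36, Xia, 25, 25, k1, Delta), (36, Xia, 25, 25, x1, Beta)}
Selection region != x1: {(12, Ada, 40, 22, rd, Lyra), (12, Tai, 40, 22, rd, Lyra), (17, Hal, 20, 38, qa, Helix), (17, Wes, 20, 38, qa, Helix), (17, Zed, 20, 38, qa, Helix), (36, Gus, 15, 8, qa, Alpha), (36, Gus, 25, 25, k1, Delta), (36, Vic, 15, 8, qa, Alpha), (36, Vic, 25, 25, k1, Delta), (36, Xia, 15, 8, qa, Alpha), (36, Xia, 25, 25, k1, Delta)}
Selection qty > 15: {(12, Ada, 40, 22, rd, Lyra), (12, Tai, 40, 22, rd, Lyra), (17, Hal, 20, 38, qa, Helix), (17, Wes, 20, 38, qa, Helix), (17, Zed, 20, 38, qa, Helix), (36, Gus, 25, 25, k1, Delta), (36, Vic, 25, 25, k1, Delta), (36, Xia, 25, 25, k1, Delta)}
Keep only column(s) qty, cname, region: {(20, Hal, qa), (20, Wes, qa), (20, Zed, qa), (25, Gus, k1), (25, Vic, k1), (25, Xia, k1), (40, Ada, rd), (40, Tai, rd)}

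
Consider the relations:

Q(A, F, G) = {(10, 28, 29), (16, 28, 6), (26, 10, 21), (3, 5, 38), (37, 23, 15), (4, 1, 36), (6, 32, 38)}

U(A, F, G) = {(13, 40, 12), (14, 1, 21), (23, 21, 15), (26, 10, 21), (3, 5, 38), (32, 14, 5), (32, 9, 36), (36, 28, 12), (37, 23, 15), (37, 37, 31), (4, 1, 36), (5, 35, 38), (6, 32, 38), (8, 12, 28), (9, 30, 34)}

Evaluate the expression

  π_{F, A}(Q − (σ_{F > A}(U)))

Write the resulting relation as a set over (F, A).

{(1, 4), (10, 26), (23, 37), (28, 10), (28, 16)}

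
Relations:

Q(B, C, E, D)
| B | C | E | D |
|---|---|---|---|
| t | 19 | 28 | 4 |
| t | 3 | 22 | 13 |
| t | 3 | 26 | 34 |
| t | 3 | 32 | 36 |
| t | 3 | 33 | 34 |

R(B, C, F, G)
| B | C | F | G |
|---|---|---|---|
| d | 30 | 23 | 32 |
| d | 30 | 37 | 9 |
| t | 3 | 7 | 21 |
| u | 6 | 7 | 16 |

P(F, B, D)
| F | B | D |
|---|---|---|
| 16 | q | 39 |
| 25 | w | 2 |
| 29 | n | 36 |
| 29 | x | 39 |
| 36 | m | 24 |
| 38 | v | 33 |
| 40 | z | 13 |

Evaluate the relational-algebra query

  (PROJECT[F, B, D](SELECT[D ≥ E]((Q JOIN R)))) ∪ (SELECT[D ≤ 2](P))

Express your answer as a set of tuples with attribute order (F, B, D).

Natural join on B, C: {(t, 3, 22, 13, 7, 21), (t, 3, 26, 34, 7, 21), (t, 3, 32, 36, 7, 21), (t, 3, 33, 34, 7, 21)}
Filtering on D ≥ E leaves {(t, 3, 26, 34, 7, 21), (t, 3, 32, 36, 7, 21), (t, 3, 33, 34, 7, 21)}.
Projecting to F, B, D (1 duplicate(s) eliminated): {(7, t, 34), (7, t, 36)}
Filtering on D ≤ 2 leaves {(25, w, 2)}.
Taking the union: {(25, w, 2), (7, t, 34), (7, t, 36)}

{(25, w, 2), (7, t, 34), (7, t, 36)}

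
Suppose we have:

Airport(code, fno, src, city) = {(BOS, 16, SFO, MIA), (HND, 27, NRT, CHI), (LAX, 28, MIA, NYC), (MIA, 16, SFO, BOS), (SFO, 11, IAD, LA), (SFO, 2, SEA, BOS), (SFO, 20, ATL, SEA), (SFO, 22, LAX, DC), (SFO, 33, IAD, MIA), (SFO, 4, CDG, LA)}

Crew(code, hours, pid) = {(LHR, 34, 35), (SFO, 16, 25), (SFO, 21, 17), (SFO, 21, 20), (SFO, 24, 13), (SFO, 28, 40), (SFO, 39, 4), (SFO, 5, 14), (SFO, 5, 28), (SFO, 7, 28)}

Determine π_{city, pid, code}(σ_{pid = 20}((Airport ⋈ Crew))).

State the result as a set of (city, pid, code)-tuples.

{(BOS, 20, SFO), (DC, 20, SFO), (LA, 20, SFO), (MIA, 20, SFO), (SEA, 20, SFO)}

Airport ⋈ Crew (natural join on code): {(SFO, 11, IAD, LA, 16, 25), (SFO, 11, IAD, LA, 21, 17), (SFO, 11, IAD, LA, 21, 20), (SFO, 11, IAD, LA, 24, 13), (SFO, 11, IAD, LA, 28, 40), (SFO, 11, IAD, LA, 39, 4), (SFO, 11, IAD, LA, 5, 14), (SFO, 11, IAD, LA, 5, 28), (SFO, 11, IAD, LA, 7, 28), (SFO, 2, SEA, BOS, 16, 25), (SFO, 2, SEA, BOS, 21, 17), (SFO, 2, SEA, BOS, 21, 20), (SFO, 2, SEA, BOS, 24, 13), (SFO, 2, SEA, BOS, 28, 40), (SFO, 2, SEA, BOS, 39, 4), (SFO, 2, SEA, BOS, 5, 14), (SFO, 2, SEA, BOS, 5, 28), (SFO, 2, SEA, BOS, 7, 28), (SFO, 20, ATL, SEA, 16, 25), (SFO, 20, ATL, SEA, 21, 17), (SFO, 20, ATL, SEA, 21, 20), (SFO, 20, ATL, SEA, 24, 13), (SFO, 20, ATL, SEA, 28, 40), (SFO, 20, ATL, SEA, 39, 4), (SFO, 20, ATL, SEA, 5, 14), (SFO, 20, ATL, SEA, 5, 28), (SFO, 20, ATL, SEA, 7, 28), (SFO, 22, LAX, DC, 16, 25), (SFO, 22, LAX, DC, 21, 17), (SFO, 22, LAX, DC, 21, 20), (SFO, 22, LAX, DC, 24, 13), (SFO, 22, LAX, DC, 28, 40), (SFO, 22, LAX, DC, 39, 4), (SFO, 22, LAX, DC, 5, 14), (SFO, 22, LAX, DC, 5, 28), (SFO, 22, LAX, DC, 7, 28), (SFO, 33, IAD, MIA, 16, 25), (SFO, 33, IAD, MIA, 21, 17), (SFO, 33, IAD, MIA, 21, 20), (SFO, 33, IAD, MIA, 24, 13), (SFO, 33, IAD, MIA, 28, 40), (SFO, 33, IAD, MIA, 39, 4), (SFO, 33, IAD, MIA, 5, 14), (SFO, 33, IAD, MIA, 5, 28), (SFO, 33, IAD, MIA, 7, 28), (SFO, 4, CDG, LA, 16, 25), (SFO, 4, CDG, LA, 21, 17), (SFO, 4, CDG, LA, 21, 20), (SFO, 4, CDG, LA, 24, 13), (SFO, 4, CDG, LA, 28, 40), (SFO, 4, CDG, LA, 39, 4), (SFO, 4, CDG, LA, 5, 14), (SFO, 4, CDG, LA, 5, 28), (SFO, 4, CDG, LA, 7, 28)}
Apply σ_{pid = 20}; surviving tuples: {(SFO, 11, IAD, LA, 21, 20), (SFO, 2, SEA, BOS, 21, 20), (SFO, 20, ATL, SEA, 21, 20), (SFO, 22, LAX, DC, 21, 20), (SFO, 33, IAD, MIA, 21, 20), (SFO, 4, CDG, LA, 21, 20)}
π[city, pid, code]: project onto (city, pid, code) (1 duplicate(s) eliminated) → {(BOS, 20, SFO), (DC, 20, SFO), (LA, 20, SFO), (MIA, 20, SFO), (SEA, 20, SFO)}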